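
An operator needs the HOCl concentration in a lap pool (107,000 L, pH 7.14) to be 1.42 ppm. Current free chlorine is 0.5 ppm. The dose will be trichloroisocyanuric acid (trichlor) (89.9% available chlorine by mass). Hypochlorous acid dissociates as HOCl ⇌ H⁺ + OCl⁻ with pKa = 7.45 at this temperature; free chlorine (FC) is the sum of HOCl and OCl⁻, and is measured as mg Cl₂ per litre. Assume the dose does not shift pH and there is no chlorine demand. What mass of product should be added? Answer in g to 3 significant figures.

192 g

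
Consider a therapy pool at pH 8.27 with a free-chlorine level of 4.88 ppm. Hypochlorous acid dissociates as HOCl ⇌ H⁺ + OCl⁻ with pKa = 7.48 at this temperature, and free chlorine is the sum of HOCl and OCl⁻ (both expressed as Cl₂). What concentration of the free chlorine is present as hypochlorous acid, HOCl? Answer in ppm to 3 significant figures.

[OCl⁻]/[HOCl] = 10^(pH − pKa) = 10^(8.27 − 7.48) = 10^0.79 = 6.166.
Fraction as HOCl = 1 / (1 + 6.166) = 0.1395.
HOCl = 0.1395 × 4.88 ppm = 0.681 ppm.

0.681 ppm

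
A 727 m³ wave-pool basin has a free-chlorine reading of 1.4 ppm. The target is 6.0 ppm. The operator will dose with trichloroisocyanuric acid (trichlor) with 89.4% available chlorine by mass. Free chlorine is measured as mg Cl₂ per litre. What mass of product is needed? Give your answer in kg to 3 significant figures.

Volume: 727 m³ = 727,000 L.
Chlorine deficit: 6.0 − 1.4 = 4.6 ppm = 4.6 mg/L as Cl₂.
Cl₂ equivalent needed: 4.6 mg/L × 727,000 L = 3,344,000 mg = 3344 g.
Product at 89.4% available chlorine: 3344 / 0.894 = 3741 g.

3.74 kg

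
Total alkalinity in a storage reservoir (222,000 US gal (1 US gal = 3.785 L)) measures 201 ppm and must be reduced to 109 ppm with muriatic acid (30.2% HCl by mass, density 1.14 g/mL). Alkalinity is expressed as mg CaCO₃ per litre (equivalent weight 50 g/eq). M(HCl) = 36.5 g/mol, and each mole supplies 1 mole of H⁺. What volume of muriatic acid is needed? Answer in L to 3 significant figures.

164 L

Volume: 222,000 US gal × 3.785 L/gal = 840,270 L.
Alkalinity to neutralize: (201 − 109) = 92 mg/L as CaCO₃ × 840,270 L = 77,300 g as CaCO₃.
Equivalents of H⁺ required: 77,300 ÷ 50 g/eq = 1546 eq = 1546 mol HCl.
Mass of HCl: 1546 × 36.5 = 56,430 g.
Mass of 30.2% solution: 56,430 / 0.302 = 186,900 g.
Volume: 186,900 g ÷ 1.14 g/mL = 163,900 mL.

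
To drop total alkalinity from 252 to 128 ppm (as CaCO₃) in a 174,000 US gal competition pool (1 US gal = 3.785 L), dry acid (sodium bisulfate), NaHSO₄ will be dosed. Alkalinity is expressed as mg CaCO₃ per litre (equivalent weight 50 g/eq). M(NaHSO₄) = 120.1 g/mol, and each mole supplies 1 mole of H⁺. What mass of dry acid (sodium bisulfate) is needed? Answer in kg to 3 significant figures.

Volume: 174,000 US gal × 3.785 L/gal = 658,590 L.
Alkalinity to neutralize: (252 − 128) = 124 mg/L as CaCO₃ × 658,590 L = 81,670 g as CaCO₃.
Equivalents of H⁺ required: 81,670 ÷ 50 g/eq = 1633 eq = 1633 mol NaHSO₄.
Mass of NaHSO₄: 1633 × 120.1 = 196,200 g.

196 kg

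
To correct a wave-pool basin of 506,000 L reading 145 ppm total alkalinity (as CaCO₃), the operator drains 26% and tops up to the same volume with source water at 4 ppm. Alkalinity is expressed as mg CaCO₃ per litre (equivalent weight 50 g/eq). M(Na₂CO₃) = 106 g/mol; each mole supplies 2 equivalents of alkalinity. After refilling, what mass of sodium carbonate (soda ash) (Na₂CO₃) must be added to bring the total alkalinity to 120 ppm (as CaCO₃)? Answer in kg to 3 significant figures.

After draining 26% and refilling: 145 × 0.74 + 4 × 0.26 = 108.34 ppm.
Deficit to target: 120 − 108.34 = 11.66 mg/L.
As CaCO₃: 11.66 mg/L × 506,000 L = 5900 g; ÷ 50 g/eq ÷ 2 = 59 mol Na₂CO₃.
Mass: 59 × 106 = 6254 g.

6.25 kg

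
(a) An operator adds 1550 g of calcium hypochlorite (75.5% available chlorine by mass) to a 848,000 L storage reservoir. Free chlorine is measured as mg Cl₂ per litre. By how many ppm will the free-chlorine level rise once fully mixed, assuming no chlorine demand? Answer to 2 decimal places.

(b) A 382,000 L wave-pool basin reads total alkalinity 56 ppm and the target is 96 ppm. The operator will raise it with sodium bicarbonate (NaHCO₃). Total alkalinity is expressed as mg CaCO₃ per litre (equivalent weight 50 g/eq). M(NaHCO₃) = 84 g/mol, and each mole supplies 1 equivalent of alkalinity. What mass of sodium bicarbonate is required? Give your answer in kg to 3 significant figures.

(a) 1.38 ppm; (b) 25.7 kg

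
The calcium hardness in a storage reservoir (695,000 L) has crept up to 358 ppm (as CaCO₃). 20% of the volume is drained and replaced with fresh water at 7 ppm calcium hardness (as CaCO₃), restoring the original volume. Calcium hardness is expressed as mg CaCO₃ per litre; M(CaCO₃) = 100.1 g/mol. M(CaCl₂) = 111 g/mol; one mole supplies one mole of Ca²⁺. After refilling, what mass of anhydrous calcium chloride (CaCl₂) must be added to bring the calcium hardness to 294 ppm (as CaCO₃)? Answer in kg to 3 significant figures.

After draining 20% and refilling: 358 × 0.80 + 7 × 0.20 = 287.8 ppm.
Deficit to target: 294 − 287.8 = 6.2 mg/L.
As CaCO₃: 6.2 mg/L × 695,000 L = 4309 g; ÷ 100.1 = 43.05 mol Ca²⁺.
Mass: 43.05 × 111 = 4778 g.

4.78 kg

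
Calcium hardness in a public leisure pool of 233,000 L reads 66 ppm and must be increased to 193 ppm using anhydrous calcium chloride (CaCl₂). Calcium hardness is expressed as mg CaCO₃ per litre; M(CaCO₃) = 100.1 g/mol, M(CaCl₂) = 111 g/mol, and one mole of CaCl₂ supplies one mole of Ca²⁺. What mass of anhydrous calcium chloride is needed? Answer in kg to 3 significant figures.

32.8 kg

Hardness to add: (193 − 66) = 127 mg/L as CaCO₃ × 233,000 L = 29,590 g as CaCO₃.
Moles of Ca²⁺ (1 mol Ca²⁺ ≡ 1 mol CaCO₃): 29,590 / 100.1 g/mol = 295.6 mol.
Mass of CaCl₂: 295.6 × 111 = 32,810 g.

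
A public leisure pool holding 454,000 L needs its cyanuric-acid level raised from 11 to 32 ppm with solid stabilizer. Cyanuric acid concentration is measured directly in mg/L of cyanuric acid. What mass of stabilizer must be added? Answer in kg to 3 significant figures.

CYA to add: (32 − 11) = 21 mg/L × 454,000 L = 9534 g cyanuric acid.

9.53 kg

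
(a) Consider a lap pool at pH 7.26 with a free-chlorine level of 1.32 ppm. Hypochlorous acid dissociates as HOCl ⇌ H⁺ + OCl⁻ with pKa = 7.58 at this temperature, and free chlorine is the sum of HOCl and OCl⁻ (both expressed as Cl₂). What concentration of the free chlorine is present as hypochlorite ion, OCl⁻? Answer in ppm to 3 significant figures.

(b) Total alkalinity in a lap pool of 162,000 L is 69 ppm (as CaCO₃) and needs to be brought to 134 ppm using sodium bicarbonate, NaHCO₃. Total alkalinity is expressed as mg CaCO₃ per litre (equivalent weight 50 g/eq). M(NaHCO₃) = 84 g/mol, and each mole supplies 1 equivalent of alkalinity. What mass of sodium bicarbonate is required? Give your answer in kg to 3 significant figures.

(a) [OCl⁻]/[HOCl] = 10^(pH − pKa) = 10^(7.26 − 7.58) = 10^-0.32 = 0.4786.
(a) Fraction as HOCl = 1 / (1 + 0.4786) = 0.6763.
(a) OCl⁻ = (1 − 0.6763) × 1.32 ppm = 0.4273 ppm.

(b) Alkalinity to add: (134 − 69) = 65 mg/L as CaCO₃ × 162,000 L = 10,530 g as CaCO₃.
(b) Equivalents: 10,530 g ÷ 50 g/eq = 210.6 eq.
(b) NaHCO₃ supplies 1 eq per mole → 210.6 mol.
(b) Mass: 210.6 mol × 84 g/mol = 17,690 g.

(a) 0.427 ppm; (b) 17.7 kg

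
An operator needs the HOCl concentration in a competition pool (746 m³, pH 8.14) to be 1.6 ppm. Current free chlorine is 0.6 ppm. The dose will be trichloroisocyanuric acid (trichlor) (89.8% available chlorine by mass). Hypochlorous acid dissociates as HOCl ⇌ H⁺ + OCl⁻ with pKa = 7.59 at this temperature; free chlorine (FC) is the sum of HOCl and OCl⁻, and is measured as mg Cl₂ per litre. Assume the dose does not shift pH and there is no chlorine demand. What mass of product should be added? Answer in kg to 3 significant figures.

5.55 kg

Volume: 746 m³ = 746,000 L.
[OCl⁻]/[HOCl] = 10^(pH − pKa) = 10^(8.14 − 7.59) = 3.548; fraction as HOCl = 1/(1 + 3.548) = 0.2199.
Free chlorine required for 1.6 ppm HOCl: 1.6 / 0.2199 = 7.277 ppm.
FC to add: 7.277 − 0.6 = 6.677 mg/L as Cl₂.
Cl₂ equivalent: 6.677 mg/L × 746,000 L = 4981 g.
Product at 89.8% available Cl: 4981 / 0.898 = 5547 g.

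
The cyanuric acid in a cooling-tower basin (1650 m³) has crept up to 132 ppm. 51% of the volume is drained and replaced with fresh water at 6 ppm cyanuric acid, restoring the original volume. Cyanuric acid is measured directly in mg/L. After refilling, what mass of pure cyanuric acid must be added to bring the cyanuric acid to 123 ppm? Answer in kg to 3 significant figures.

91.2 kg

Volume: 1650 m³ = 1,650,000 L.
After draining 51% and refilling: 132 × 0.49 + 6 × 0.51 = 67.74 ppm.
Deficit to target: 123 − 67.74 = 55.26 mg/L.
Mass: 55.26 mg/L × 1,650,000 L = 91,180 g cyanuric acid.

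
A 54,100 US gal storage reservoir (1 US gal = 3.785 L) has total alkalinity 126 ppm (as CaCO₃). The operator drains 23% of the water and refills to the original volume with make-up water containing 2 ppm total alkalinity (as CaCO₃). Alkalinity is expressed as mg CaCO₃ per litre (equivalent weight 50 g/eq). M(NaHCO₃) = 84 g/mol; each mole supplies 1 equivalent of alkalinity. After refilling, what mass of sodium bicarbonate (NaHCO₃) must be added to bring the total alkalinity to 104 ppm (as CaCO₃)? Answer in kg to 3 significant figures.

2.24 kg

Volume: 54,100 US gal × 3.785 L/gal = 204,768 L.
After draining 23% and refilling: 126 × 0.77 + 2 × 0.23 = 97.48 ppm.
Deficit to target: 104 − 97.48 = 6.52 mg/L.
As CaCO₃: 6.52 mg/L × 204,768 L = 1335 g; ÷ 50 g/eq ÷ 1 = 26.7 mol NaHCO₃.
Mass: 26.7 × 84 = 2243 g.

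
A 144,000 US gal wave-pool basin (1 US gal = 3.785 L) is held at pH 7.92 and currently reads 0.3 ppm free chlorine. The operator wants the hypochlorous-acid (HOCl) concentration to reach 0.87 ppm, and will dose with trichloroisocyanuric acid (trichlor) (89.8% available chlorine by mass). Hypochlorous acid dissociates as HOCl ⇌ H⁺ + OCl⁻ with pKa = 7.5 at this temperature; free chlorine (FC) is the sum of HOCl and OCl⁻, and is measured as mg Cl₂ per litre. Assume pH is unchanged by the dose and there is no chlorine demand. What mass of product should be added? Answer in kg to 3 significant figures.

Volume: 144,000 US gal × 3.785 L/gal = 545,040 L.
[OCl⁻]/[HOCl] = 10^(pH − pKa) = 10^(7.92 − 7.5) = 2.63; fraction as HOCl = 1/(1 + 2.63) = 0.2755.
Free chlorine required for 0.87 ppm HOCl: 0.87 / 0.2755 = 3.158 ppm.
FC to add: 3.158 − 0.3 = 2.858 mg/L as Cl₂.
Cl₂ equivalent: 2.858 mg/L × 545,040 L = 1558 g.
Product at 89.8% available Cl: 1558 / 0.898 = 1735 g.

1.73 kg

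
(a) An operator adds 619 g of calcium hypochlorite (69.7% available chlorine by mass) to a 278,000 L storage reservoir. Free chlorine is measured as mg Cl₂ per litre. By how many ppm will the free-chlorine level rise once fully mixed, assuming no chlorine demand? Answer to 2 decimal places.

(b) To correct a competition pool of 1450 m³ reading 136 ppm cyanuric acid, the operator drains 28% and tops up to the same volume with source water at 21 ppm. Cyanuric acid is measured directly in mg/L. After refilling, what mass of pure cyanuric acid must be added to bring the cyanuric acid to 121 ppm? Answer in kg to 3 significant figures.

(a) 1.55 ppm; (b) 24.9 kg

(a) Available chlorine delivered: 619 g × 0.697 = 431.4 g as Cl₂.
(a) Concentration rise: 431.4 g / 278,000 L = 1.552 mg/L = 1.55 ppm.

(b) Volume: 1450 m³ = 1,450,000 L.
(b) After draining 28% and refilling: 136 × 0.72 + 21 × 0.28 = 103.8 ppm.
(b) Deficit to target: 121 − 103.8 = 17.2 mg/L.
(b) Mass: 17.2 mg/L × 1,450,000 L = 24,940 g cyanuric acid.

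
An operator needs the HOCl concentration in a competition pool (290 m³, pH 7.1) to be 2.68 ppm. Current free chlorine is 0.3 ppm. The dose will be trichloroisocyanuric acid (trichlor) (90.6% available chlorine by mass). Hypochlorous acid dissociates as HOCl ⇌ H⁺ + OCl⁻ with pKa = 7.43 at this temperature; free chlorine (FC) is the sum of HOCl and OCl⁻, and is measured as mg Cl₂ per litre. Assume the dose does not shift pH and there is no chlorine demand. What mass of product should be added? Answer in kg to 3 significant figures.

Volume: 290 m³ = 290,000 L.
[OCl⁻]/[HOCl] = 10^(pH − pKa) = 10^(7.1 − 7.43) = 0.4677; fraction as HOCl = 1/(1 + 0.4677) = 0.6813.
Free chlorine required for 2.68 ppm HOCl: 2.68 / 0.6813 = 3.934 ppm.
FC to add: 3.934 − 0.3 = 3.634 mg/L as Cl₂.
Cl₂ equivalent: 3.634 mg/L × 290,000 L = 1054 g.
Product at 90.6% available Cl: 1054 / 0.906 = 1163 g.

1.16 kg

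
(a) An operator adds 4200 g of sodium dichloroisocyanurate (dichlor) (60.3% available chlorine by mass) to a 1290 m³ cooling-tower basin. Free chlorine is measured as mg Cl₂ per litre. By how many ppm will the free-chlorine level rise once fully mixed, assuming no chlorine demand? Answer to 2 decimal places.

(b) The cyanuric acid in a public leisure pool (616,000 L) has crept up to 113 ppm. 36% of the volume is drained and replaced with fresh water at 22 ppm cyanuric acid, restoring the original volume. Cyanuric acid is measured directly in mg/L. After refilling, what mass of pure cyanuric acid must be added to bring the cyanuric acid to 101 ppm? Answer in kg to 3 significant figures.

(a) 1.96 ppm; (b) 12.8 kg

(a) Volume: 1290 m³ = 1,290,000 L.
(a) Available chlorine delivered: 4200 g × 0.603 = 2533 g as Cl₂.
(a) Concentration rise: 2533 g / 1,290,000 L = 1.963 mg/L = 1.96 ppm.

(b) After draining 36% and refilling: 113 × 0.64 + 22 × 0.36 = 80.24 ppm.
(b) Deficit to target: 101 − 80.24 = 20.76 mg/L.
(b) Mass: 20.76 mg/L × 616,000 L = 12,790 g cyanuric acid.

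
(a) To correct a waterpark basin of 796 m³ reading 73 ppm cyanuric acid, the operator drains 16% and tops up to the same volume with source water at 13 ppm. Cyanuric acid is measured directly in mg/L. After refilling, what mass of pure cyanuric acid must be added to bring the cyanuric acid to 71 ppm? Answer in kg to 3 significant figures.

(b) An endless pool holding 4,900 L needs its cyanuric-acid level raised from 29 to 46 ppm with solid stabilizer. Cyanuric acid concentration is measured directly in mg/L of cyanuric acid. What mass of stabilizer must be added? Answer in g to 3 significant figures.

(a) Volume: 796 m³ = 796,000 L.
(a) After draining 16% and refilling: 73 × 0.84 + 13 × 0.16 = 63.4 ppm.
(a) Deficit to target: 71 − 63.4 = 7.6 mg/L.
(a) Mass: 7.6 mg/L × 796,000 L = 6050 g cyanuric acid.

(b) CYA to add: (46 − 29) = 17 mg/L × 4,900 L = 83.3 g cyanuric acid.

(a) 6.05 kg; (b) 83.3 g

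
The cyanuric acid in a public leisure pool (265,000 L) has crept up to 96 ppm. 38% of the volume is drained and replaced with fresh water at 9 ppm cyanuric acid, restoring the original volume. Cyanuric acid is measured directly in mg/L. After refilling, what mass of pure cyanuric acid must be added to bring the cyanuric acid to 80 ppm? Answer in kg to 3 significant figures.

4.52 kg

After draining 38% and refilling: 96 × 0.62 + 9 × 0.38 = 62.94 ppm.
Deficit to target: 80 − 62.94 = 17.06 mg/L.
Mass: 17.06 mg/L × 265,000 L = 4521 g cyanuric acid.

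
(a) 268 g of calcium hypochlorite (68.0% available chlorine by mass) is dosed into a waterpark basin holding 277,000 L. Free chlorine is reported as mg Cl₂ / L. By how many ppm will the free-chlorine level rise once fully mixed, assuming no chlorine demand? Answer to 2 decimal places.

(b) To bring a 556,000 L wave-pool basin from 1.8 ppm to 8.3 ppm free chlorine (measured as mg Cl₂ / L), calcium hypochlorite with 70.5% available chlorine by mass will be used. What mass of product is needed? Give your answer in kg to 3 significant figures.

(a) 0.66 ppm; (b) 5.13 kg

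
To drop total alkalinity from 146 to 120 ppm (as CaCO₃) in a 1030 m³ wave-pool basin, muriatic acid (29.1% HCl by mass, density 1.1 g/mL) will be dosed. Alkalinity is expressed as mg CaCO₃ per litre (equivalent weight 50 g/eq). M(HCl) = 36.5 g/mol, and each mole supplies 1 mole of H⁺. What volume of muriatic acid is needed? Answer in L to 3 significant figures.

Volume: 1030 m³ = 1,030,000 L.
Alkalinity to neutralize: (146 − 120) = 26 mg/L as CaCO₃ × 1,030,000 L = 26,780 g as CaCO₃.
Equivalents of H⁺ required: 26,780 ÷ 50 g/eq = 535.6 eq = 535.6 mol HCl.
Mass of HCl: 535.6 × 36.5 = 19,550 g.
Mass of 29.1% solution: 19,550 / 0.291 = 67,180 g.
Volume: 67,180 g ÷ 1.1 g/mL = 61,070 mL.

61.1 L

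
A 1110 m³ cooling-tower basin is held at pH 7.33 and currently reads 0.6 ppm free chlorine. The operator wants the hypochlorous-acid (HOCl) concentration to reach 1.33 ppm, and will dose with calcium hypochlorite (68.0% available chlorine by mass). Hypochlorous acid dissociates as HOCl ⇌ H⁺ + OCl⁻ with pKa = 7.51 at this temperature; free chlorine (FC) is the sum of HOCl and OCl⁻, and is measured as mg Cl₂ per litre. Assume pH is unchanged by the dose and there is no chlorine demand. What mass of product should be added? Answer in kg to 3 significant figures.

Volume: 1110 m³ = 1,110,000 L.
[OCl⁻]/[HOCl] = 10^(pH − pKa) = 10^(7.33 − 7.51) = 0.6607; fraction as HOCl = 1/(1 + 0.6607) = 0.6022.
Free chlorine required for 1.33 ppm HOCl: 1.33 / 0.6022 = 2.209 ppm.
FC to add: 2.209 − 0.6 = 1.609 mg/L as Cl₂.
Cl₂ equivalent: 1.609 mg/L × 1,110,000 L = 1786 g.
Product at 68.0% available Cl: 1786 / 0.68 = 2626 g.

2.63 kg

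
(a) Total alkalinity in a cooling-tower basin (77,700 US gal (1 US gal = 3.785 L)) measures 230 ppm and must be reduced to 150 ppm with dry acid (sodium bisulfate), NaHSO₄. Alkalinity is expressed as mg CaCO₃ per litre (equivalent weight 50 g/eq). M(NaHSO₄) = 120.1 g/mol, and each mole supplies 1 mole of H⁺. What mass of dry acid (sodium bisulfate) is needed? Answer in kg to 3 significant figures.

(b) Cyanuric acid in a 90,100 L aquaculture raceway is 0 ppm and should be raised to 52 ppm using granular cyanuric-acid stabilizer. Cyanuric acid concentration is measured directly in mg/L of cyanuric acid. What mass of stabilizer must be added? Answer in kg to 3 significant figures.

(a) 56.5 kg; (b) 4.69 kg

(a) Volume: 77,700 US gal × 3.785 L/gal = 294,094 L.
(a) Alkalinity to neutralize: (230 − 150) = 80 mg/L as CaCO₃ × 294,094 L = 23,530 g as CaCO₃.
(a) Equivalents of H⁺ required: 23,530 ÷ 50 g/eq = 470.6 eq = 470.6 mol NaHSO₄.
(a) Mass of NaHSO₄: 470.6 × 120.1 = 56,510 g.

(b) CYA to add: (52 − 0) = 52 mg/L × 90,100 L = 4685 g cyanuric acid.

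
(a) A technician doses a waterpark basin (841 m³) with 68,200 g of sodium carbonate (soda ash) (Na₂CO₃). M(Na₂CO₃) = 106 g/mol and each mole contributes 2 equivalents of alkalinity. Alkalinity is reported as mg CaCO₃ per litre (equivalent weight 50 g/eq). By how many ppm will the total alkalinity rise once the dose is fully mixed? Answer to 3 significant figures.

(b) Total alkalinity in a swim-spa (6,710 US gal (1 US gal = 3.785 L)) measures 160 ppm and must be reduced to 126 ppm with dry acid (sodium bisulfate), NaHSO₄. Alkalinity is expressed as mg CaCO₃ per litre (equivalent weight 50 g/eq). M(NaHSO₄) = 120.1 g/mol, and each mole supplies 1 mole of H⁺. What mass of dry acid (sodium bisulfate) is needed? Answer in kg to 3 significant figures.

(a) 76.5 ppm; (b) 2.07 kg

(a) Volume: 841 m³ = 841,000 L.
(a) Moles of Na₂CO₃: 68,200 g ÷ 106 g/mol = 643.4 mol → 1287 eq of alkalinity.
(a) As CaCO₃: 1287 eq × 50 g/eq = 64,340 g.
(a) Rise: 64,340 g / 841,000 L × 1000 = 76.5 mg/L.

(b) Volume: 6,710 US gal × 3.785 L/gal = 25,397 L.
(b) Alkalinity to neutralize: (160 − 126) = 34 mg/L as CaCO₃ × 25,397 L = 863.5 g as CaCO₃.
(b) Equivalents of H⁺ required: 863.5 ÷ 50 g/eq = 17.27 eq = 17.27 mol NaHSO₄.
(b) Mass of NaHSO₄: 17.27 × 120.1 = 2074 g.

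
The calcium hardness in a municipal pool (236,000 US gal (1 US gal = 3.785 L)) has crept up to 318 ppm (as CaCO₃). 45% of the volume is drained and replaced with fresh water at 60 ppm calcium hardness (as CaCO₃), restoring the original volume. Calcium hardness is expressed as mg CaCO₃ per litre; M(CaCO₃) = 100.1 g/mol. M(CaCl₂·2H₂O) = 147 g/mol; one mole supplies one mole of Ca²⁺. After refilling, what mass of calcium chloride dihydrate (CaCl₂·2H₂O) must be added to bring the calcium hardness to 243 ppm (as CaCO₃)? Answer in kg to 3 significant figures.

53.9 kg

Volume: 236,000 US gal × 3.785 L/gal = 893,260 L.
After draining 45% and refilling: 318 × 0.55 + 60 × 0.45 = 201.9 ppm.
Deficit to target: 243 − 201.9 = 41.1 mg/L.
As CaCO₃: 41.1 mg/L × 893,260 L = 36,710 g; ÷ 100.1 = 366.8 mol Ca²⁺.
Mass: 366.8 × 147 = 53,910 g.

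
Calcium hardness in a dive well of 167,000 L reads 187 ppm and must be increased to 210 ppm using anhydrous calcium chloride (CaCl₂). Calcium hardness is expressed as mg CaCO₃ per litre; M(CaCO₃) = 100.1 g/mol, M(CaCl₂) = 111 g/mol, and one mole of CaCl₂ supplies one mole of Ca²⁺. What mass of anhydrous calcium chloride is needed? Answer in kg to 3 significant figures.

Hardness to add: (210 − 187) = 23 mg/L as CaCO₃ × 167,000 L = 3841 g as CaCO₃.
Moles of Ca²⁺ (1 mol Ca²⁺ ≡ 1 mol CaCO₃): 3841 / 100.1 g/mol = 38.37 mol.
Mass of CaCl₂: 38.37 × 111 = 4259 g.

4.26 kg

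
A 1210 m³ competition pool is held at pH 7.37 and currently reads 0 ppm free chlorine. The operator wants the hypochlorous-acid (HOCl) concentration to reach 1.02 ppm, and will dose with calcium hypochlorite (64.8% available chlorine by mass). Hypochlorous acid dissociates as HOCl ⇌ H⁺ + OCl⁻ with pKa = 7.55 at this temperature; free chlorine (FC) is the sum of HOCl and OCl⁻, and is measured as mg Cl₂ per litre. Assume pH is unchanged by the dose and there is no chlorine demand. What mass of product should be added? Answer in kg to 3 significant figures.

Volume: 1210 m³ = 1,210,000 L.
[OCl⁻]/[HOCl] = 10^(pH − pKa) = 10^(7.37 − 7.55) = 0.6607; fraction as HOCl = 1/(1 + 0.6607) = 0.6022.
Free chlorine required for 1.02 ppm HOCl: 1.02 / 0.6022 = 1.694 ppm.
FC to add: 1.694 − 0 = 1.694 mg/L as Cl₂.
Cl₂ equivalent: 1.694 mg/L × 1,210,000 L = 2050 g.
Product at 64.8% available Cl: 2050 / 0.648 = 3163 g.

3.16 kg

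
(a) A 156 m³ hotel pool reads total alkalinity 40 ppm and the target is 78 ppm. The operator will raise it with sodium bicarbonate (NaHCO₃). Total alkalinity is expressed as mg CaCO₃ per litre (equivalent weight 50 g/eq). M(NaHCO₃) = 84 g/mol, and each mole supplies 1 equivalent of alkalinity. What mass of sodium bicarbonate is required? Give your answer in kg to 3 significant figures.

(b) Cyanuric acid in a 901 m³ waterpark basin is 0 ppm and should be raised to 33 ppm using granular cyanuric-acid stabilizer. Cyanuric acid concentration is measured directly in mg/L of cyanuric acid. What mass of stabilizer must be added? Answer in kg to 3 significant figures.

(a) Volume: 156 m³ = 156,000 L.
(a) Alkalinity to add: (78 − 40) = 38 mg/L as CaCO₃ × 156,000 L = 5928 g as CaCO₃.
(a) Equivalents: 5928 g ÷ 50 g/eq = 118.6 eq.
(a) NaHCO₃ supplies 1 eq per mole → 118.6 mol.
(a) Mass: 118.6 mol × 84 g/mol = 9959 g.

(b) Volume: 901 m³ = 901,000 L.
(b) CYA to add: (33 − 0) = 33 mg/L × 901,000 L = 29,730 g cyanuric acid.

(a) 9.96 kg; (b) 29.7 kg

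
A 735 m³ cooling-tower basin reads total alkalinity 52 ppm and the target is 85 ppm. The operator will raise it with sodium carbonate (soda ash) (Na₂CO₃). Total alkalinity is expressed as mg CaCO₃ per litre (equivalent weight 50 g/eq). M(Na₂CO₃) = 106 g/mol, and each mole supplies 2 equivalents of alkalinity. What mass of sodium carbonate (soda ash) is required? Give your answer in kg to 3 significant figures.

Volume: 735 m³ = 735,000 L.
Alkalinity to add: (85 − 52) = 33 mg/L as CaCO₃ × 735,000 L = 24,260 g as CaCO₃.
Equivalents: 24,260 g ÷ 50 g/eq = 485.1 eq.
Each mole of Na₂CO₃ supplies 2 eq, so 485.1 / 2 = 242.6 mol.
Mass: 242.6 mol × 106 g/mol = 25,710 g.

25.7 kg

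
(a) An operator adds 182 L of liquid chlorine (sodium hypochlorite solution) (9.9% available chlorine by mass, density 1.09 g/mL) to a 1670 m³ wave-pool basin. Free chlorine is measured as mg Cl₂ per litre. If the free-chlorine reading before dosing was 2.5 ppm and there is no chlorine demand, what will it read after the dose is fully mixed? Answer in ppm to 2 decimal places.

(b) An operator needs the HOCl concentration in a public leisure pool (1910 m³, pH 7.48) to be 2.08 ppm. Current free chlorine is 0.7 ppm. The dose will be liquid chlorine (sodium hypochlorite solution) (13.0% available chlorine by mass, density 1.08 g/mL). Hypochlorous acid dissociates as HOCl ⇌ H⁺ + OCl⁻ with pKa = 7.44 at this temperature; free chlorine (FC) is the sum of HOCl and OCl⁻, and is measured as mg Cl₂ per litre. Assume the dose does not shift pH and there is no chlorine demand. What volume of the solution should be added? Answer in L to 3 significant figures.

(a) Volume: 1670 m³ = 1,670,000 L.
(a) Mass of solution: 182 L × 1000 mL/L × 1.09 g/mL = 198,400 g.
(a) Available chlorine delivered: 198,400 g × 0.099 = 19,640 g as Cl₂.
(a) Concentration rise: 19,640 g / 1,670,000 L = 11.76 mg/L = 11.76 ppm.
(a) Final FC: 2.5 + 11.76 = 14.26 ppm.

(b) Volume: 1910 m³ = 1,910,000 L.
(b) [OCl⁻]/[HOCl] = 10^(pH − pKa) = 10^(7.48 − 7.44) = 1.096; fraction as HOCl = 1/(1 + 1.096) = 0.477.
(b) Free chlorine required for 2.08 ppm HOCl: 2.08 / 0.477 = 4.361 ppm.
(b) FC to add: 4.361 − 0.7 = 3.661 mg/L as Cl₂.
(b) Cl₂ equivalent: 3.661 mg/L × 1,910,000 L = 6992 g.
(b) Product at 13.0% available Cl: 6992 / 0.13 = 53,780 g.
(b) Volume: 53,780 g ÷ 1.08 g/mL = 49,800 mL.

(a) 14.26 ppm; (b) 49.8 L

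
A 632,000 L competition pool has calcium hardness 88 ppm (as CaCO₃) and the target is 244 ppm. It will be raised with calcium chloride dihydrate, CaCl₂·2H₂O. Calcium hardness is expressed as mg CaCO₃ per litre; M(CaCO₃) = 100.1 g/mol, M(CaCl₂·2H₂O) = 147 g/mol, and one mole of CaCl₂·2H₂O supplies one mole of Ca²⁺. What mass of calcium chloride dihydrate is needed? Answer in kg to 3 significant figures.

145 kg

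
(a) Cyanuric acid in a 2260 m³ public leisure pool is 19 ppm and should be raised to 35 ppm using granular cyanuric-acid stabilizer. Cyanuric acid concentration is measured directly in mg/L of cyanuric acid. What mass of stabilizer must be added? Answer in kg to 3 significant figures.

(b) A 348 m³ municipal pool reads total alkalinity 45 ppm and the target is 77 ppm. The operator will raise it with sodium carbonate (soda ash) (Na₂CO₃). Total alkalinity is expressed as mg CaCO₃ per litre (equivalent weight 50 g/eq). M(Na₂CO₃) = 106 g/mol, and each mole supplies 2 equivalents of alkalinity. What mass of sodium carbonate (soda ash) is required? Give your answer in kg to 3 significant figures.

(a) Volume: 2260 m³ = 2,260,000 L.
(a) CYA to add: (35 − 19) = 16 mg/L × 2,260,000 L = 36,160 g cyanuric acid.

(b) Volume: 348 m³ = 348,000 L.
(b) Alkalinity to add: (77 − 45) = 32 mg/L as CaCO₃ × 348,000 L = 11,140 g as CaCO₃.
(b) Equivalents: 11,140 g ÷ 50 g/eq = 222.7 eq.
(b) Each mole of Na₂CO₃ supplies 2 eq, so 222.7 / 2 = 111.4 mol.
(b) Mass: 111.4 mol × 106 g/mol = 11,800 g.

(a) 36.2 kg; (b) 11.8 kg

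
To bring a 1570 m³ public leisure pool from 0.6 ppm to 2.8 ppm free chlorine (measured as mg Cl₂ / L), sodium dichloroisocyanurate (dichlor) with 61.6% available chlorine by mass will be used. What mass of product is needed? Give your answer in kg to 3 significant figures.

Volume: 1570 m³ = 1,570,000 L.
Chlorine deficit: 2.8 − 0.6 = 2.2 ppm = 2.2 mg/L as Cl₂.
Cl₂ equivalent needed: 2.2 mg/L × 1,570,000 L = 3,454,000 mg = 3454 g.
Product at 61.6% available chlorine: 3454 / 0.616 = 5607 g.

5.61 kg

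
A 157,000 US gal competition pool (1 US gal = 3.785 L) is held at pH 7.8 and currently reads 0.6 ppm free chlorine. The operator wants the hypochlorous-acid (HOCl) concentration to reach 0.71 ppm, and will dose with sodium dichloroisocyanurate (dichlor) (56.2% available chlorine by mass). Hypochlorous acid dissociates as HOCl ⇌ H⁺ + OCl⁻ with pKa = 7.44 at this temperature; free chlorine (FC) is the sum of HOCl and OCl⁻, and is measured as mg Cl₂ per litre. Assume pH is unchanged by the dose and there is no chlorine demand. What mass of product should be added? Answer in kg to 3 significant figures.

1.84 kg

Volume: 157,000 US gal × 3.785 L/gal = 594,245 L.
[OCl⁻]/[HOCl] = 10^(pH − pKa) = 10^(7.8 − 7.44) = 2.291; fraction as HOCl = 1/(1 + 2.291) = 0.3039.
Free chlorine required for 0.71 ppm HOCl: 0.71 / 0.3039 = 2.337 ppm.
FC to add: 2.337 − 0.6 = 1.737 mg/L as Cl₂.
Cl₂ equivalent: 1.737 mg/L × 594,245 L = 1032 g.
Product at 56.2% available Cl: 1032 / 0.562 = 1836 g.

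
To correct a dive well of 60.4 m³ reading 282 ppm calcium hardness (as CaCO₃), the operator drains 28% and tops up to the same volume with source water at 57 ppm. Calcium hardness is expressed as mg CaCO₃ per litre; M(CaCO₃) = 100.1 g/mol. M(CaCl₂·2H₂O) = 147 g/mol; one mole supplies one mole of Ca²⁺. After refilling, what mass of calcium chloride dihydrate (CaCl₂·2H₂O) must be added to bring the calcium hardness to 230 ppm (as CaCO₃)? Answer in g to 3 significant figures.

976 g

Volume: 60.4 m³ = 60,400 L.
After draining 28% and refilling: 282 × 0.72 + 57 × 0.28 = 219 ppm.
Deficit to target: 230 − 219 = 11 mg/L.
As CaCO₃: 11 mg/L × 60,400 L = 664.4 g; ÷ 100.1 = 6.637 mol Ca²⁺.
Mass: 6.637 × 147 = 975.7 g.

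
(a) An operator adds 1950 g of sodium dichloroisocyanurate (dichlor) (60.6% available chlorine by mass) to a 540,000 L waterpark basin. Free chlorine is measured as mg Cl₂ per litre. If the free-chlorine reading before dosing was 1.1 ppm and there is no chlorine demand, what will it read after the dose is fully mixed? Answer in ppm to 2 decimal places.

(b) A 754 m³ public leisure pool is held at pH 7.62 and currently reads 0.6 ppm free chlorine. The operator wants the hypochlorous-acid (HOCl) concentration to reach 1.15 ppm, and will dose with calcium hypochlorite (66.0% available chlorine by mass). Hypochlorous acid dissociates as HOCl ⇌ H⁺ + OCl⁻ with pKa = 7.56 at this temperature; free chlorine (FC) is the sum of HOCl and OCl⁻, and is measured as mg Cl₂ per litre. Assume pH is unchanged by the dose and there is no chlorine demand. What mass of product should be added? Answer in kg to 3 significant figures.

(a) 3.29 ppm; (b) 2.14 kg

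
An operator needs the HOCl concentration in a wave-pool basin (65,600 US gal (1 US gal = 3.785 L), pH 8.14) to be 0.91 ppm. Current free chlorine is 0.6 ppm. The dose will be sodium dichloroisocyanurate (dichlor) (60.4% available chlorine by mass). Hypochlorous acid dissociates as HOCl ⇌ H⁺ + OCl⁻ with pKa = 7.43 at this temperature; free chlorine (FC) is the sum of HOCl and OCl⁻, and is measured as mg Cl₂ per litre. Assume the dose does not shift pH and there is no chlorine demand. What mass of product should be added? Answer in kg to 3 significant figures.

Volume: 65,600 US gal × 3.785 L/gal = 248,296 L.
[OCl⁻]/[HOCl] = 10^(pH − pKa) = 10^(8.14 − 7.43) = 5.129; fraction as HOCl = 1/(1 + 5.129) = 0.1632.
Free chlorine required for 0.91 ppm HOCl: 0.91 / 0.1632 = 5.577 ppm.
FC to add: 5.577 − 0.6 = 4.977 mg/L as Cl₂.
Cl₂ equivalent: 4.977 mg/L × 248,296 L = 1236 g.
Product at 60.4% available Cl: 1236 / 0.604 = 2046 g.

2.05 kg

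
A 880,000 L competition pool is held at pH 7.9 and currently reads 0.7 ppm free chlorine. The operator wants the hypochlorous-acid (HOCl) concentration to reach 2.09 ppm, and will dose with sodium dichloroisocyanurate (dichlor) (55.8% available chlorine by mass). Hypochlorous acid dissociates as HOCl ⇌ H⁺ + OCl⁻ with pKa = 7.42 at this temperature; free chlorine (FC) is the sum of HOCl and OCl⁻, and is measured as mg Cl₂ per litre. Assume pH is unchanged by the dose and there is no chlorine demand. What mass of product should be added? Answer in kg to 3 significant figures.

[OCl⁻]/[HOCl] = 10^(pH − pKa) = 10^(7.9 − 7.42) = 3.02; fraction as HOCl = 1/(1 + 3.02) = 0.2488.
Free chlorine required for 2.09 ppm HOCl: 2.09 / 0.2488 = 8.402 ppm.
FC to add: 8.402 − 0.7 = 7.702 mg/L as Cl₂.
Cl₂ equivalent: 7.702 mg/L × 880,000 L = 6777 g.
Product at 55.8% available Cl: 6777 / 0.558 = 12,150 g.

12.1 kg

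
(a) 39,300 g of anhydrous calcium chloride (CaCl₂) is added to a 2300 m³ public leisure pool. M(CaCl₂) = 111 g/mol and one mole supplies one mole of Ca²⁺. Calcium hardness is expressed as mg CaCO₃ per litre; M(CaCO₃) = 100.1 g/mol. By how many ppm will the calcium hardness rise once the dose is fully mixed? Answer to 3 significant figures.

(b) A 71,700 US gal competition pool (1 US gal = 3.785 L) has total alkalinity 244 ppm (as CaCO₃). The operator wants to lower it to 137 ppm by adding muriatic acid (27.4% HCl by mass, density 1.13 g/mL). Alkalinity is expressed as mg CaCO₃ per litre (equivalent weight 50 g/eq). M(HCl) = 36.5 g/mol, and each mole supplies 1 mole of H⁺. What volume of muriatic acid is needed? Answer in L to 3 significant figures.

(a) 15.4 ppm; (b) 68.5 L

(a) Volume: 2300 m³ = 2,300,000 L.
(a) Moles of Ca²⁺: 39,300 g ÷ 111 g/mol = 354.1 mol.
(a) As CaCO₃: 354.1 mol × 100.1 g/mol = 35,440 g.
(a) Rise: 35,440 g / 2,300,000 L × 1000 = 15.41 mg/L.

(b) Volume: 71,700 US gal × 3.785 L/gal = 271,384 L.
(b) Alkalinity to neutralize: (244 − 137) = 107 mg/L as CaCO₃ × 271,384 L = 29,040 g as CaCO₃.
(b) Equivalents of H⁺ required: 29,040 ÷ 50 g/eq = 580.8 eq = 580.8 mol HCl.
(b) Mass of HCl: 580.8 × 36.5 = 21,200 g.
(b) Mass of 27.4% solution: 21,200 / 0.274 = 77,360 g.
(b) Volume: 77,360 g ÷ 1.13 g/mL = 68,460 mL.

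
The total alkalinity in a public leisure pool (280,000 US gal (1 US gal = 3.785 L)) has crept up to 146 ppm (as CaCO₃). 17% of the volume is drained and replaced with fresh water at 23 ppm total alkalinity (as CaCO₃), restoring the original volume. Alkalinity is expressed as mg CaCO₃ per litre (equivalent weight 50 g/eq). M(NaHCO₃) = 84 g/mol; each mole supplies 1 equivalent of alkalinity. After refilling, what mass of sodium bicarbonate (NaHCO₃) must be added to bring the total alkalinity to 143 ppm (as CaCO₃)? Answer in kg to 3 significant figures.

Volume: 280,000 US gal × 3.785 L/gal = 1,059,800 L.
After draining 17% and refilling: 146 × 0.83 + 23 × 0.17 = 125.09 ppm.
Deficit to target: 143 − 125.09 = 17.91 mg/L.
As CaCO₃: 17.91 mg/L × 1,059,800 L = 18,980 g; ÷ 50 g/eq ÷ 1 = 379.6 mol NaHCO₃.
Mass: 379.6 × 84 = 31,890 g.

31.9 kg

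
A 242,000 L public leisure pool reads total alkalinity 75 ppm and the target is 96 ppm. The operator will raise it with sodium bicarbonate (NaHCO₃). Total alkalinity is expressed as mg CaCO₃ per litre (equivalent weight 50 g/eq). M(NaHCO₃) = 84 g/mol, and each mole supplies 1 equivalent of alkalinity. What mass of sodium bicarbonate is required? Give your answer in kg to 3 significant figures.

Alkalinity to add: (96 − 75) = 21 mg/L as CaCO₃ × 242,000 L = 5082 g as CaCO₃.
Equivalents: 5082 g ÷ 50 g/eq = 101.6 eq.
NaHCO₃ supplies 1 eq per mole → 101.6 mol.
Mass: 101.6 mol × 84 g/mol = 8538 g.

8.54 kg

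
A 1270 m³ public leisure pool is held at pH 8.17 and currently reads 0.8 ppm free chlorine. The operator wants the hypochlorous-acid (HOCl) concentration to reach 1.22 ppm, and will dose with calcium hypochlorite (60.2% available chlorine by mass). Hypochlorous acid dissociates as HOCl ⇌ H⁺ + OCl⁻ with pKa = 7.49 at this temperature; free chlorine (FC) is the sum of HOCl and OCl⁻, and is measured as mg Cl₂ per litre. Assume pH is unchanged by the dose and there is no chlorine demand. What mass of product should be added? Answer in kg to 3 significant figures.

13.2 kg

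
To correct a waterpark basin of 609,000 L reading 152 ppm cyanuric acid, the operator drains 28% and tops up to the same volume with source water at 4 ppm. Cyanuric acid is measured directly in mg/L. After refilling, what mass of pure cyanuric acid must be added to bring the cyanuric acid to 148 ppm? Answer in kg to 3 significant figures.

After draining 28% and refilling: 152 × 0.72 + 4 × 0.28 = 110.56 ppm.
Deficit to target: 148 − 110.56 = 37.44 mg/L.
Mass: 37.44 mg/L × 609,000 L = 22,800 g cyanuric acid.

22.8 kg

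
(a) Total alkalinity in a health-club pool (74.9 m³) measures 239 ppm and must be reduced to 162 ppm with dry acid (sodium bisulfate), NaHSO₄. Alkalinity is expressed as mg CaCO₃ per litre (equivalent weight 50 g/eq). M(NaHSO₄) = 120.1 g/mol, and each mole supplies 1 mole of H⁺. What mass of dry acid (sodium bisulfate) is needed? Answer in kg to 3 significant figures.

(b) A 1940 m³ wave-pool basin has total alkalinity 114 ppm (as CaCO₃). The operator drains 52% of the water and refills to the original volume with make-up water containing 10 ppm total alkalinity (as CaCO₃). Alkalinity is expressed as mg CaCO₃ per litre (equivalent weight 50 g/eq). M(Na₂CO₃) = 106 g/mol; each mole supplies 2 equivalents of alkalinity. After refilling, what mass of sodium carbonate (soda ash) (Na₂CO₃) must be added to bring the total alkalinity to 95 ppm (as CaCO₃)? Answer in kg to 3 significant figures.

(a) 13.9 kg; (b) 72.1 kg

(a) Volume: 74.9 m³ = 74,900 L.
(a) Alkalinity to neutralize: (239 − 162) = 77 mg/L as CaCO₃ × 74,900 L = 5767 g as CaCO₃.
(a) Equivalents of H⁺ required: 5767 ÷ 50 g/eq = 115.3 eq = 115.3 mol NaHSO₄.
(a) Mass of NaHSO₄: 115.3 × 120.1 = 13,850 g.

(b) Volume: 1940 m³ = 1,940,000 L.
(b) After draining 52% and refilling: 114 × 0.48 + 10 × 0.52 = 59.92 ppm.
(b) Deficit to target: 95 − 59.92 = 35.08 mg/L.
(b) As CaCO₃: 35.08 mg/L × 1,940,000 L = 68,060 g; ÷ 50 g/eq ÷ 2 = 680.6 mol Na₂CO₃.
(b) Mass: 680.6 × 106 = 72,140 g.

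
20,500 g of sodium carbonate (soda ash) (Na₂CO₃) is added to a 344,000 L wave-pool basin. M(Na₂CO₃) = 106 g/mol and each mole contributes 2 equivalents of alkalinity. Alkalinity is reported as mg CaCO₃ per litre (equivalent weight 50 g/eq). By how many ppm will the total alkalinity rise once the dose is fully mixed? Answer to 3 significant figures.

Moles of Na₂CO₃: 20,500 g ÷ 106 g/mol = 193.4 mol → 386.8 eq of alkalinity.
As CaCO₃: 386.8 eq × 50 g/eq = 19,340 g.
Rise: 19,340 g / 344,000 L × 1000 = 56.22 mg/L.

56.2 ppm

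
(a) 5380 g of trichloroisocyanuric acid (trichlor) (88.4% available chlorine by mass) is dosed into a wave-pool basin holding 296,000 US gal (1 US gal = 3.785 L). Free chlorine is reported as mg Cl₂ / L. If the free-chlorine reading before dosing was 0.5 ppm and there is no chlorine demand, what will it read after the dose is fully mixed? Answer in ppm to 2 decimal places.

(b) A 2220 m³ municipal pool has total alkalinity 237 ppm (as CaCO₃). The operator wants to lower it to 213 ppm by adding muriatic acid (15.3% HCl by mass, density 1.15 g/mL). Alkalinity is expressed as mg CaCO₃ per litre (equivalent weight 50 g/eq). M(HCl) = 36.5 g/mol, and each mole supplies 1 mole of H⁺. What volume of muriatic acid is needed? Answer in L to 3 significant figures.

(a) 4.74 ppm; (b) 221 L

(a) Volume: 296,000 US gal × 3.785 L/gal = 1,120,360 L.
(a) Available chlorine delivered: 5380 g × 0.884 = 4756 g as Cl₂.
(a) Concentration rise: 4756 g / 1,120,360 L = 4.245 mg/L = 4.24 ppm.
(a) Final FC: 0.5 + 4.24 = 4.74 ppm.

(b) Volume: 2220 m³ = 2,220,000 L.
(b) Alkalinity to neutralize: (237 − 213) = 24 mg/L as CaCO₃ × 2,220,000 L = 53,280 g as CaCO₃.
(b) Equivalents of H⁺ required: 53,280 ÷ 50 g/eq = 1066 eq = 1066 mol HCl.
(b) Mass of HCl: 1066 × 36.5 = 38,890 g.
(b) Mass of 15.3% solution: 38,890 / 0.153 = 254,200 g.
(b) Volume: 254,200 g ÷ 1.15 g/mL = 221,100 mL.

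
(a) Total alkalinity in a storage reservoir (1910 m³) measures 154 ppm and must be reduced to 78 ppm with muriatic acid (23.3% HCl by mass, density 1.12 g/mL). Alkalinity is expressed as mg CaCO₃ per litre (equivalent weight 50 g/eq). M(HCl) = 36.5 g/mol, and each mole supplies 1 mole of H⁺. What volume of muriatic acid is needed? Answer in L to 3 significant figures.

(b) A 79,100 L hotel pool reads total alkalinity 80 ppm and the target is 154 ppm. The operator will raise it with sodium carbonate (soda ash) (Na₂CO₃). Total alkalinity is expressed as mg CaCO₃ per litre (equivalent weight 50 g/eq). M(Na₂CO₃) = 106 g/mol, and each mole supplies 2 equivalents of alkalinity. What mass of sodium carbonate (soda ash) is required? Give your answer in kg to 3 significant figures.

(a) 406 L; (b) 6.20 kg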